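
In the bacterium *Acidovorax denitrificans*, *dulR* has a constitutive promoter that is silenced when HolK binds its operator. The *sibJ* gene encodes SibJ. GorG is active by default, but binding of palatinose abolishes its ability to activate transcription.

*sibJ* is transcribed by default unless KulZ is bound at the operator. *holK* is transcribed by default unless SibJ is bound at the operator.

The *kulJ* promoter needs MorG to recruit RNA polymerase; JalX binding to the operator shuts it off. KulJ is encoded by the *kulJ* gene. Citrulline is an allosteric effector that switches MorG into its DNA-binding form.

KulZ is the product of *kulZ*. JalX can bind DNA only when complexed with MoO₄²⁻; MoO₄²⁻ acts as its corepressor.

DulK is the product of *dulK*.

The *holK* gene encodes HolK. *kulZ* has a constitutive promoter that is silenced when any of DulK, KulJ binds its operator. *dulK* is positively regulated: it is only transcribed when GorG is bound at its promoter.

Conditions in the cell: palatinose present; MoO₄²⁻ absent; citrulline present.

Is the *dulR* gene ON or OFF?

ON

Palatinose is present, so GorG is inactive.
Required activator GorG is absent, so *dulK* is not transcribed.
So DulK is not produced.
Citrulline is present, so MorG is active.
MoO₄²⁻ is absent, so JalX is inactive.
No repressor is bound and MorG is active, so *kulJ* is transcribed.
So KulJ is produced and active.
With repressor KulJ bound, *kulZ* is not transcribed.
So KulZ is not produced.
With no repressor bound, *sibJ* is transcribed.
So SibJ is produced and active.
With repressor SibJ bound, *holK* is not transcribed.
So HolK is not produced.
With no repressor bound, *dulR* is transcribed.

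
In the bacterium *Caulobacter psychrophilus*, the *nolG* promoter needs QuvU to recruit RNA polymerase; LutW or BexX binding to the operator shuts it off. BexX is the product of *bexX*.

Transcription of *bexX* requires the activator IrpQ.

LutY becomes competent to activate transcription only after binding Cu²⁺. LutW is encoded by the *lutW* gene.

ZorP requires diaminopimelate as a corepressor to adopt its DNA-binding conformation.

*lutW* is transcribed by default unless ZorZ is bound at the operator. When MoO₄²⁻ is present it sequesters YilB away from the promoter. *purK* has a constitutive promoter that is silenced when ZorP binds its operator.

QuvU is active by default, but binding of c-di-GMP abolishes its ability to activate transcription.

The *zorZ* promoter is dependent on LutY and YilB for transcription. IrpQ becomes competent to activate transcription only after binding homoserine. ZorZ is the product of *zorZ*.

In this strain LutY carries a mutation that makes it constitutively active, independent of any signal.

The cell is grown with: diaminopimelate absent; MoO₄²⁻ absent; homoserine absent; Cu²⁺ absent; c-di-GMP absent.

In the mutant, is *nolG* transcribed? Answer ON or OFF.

LutY is constitutively active in this strain.
MoO₄²⁻ is absent, so YilB is active.
No repressor is bound and LutY and YilB are active, so *zorZ* is transcribed.
So ZorZ is produced and active.
With repressor ZorZ bound, *lutW* is not transcribed.
So LutW is not produced.
Homoserine is absent, so IrpQ is inactive.
Required activator IrpQ is absent, so *bexX* is not transcribed.
So BexX is not produced.
c-di-GMP is absent, so QuvU is active.
No repressor is bound and QuvU is active, so *nolG* is transcribed.

ON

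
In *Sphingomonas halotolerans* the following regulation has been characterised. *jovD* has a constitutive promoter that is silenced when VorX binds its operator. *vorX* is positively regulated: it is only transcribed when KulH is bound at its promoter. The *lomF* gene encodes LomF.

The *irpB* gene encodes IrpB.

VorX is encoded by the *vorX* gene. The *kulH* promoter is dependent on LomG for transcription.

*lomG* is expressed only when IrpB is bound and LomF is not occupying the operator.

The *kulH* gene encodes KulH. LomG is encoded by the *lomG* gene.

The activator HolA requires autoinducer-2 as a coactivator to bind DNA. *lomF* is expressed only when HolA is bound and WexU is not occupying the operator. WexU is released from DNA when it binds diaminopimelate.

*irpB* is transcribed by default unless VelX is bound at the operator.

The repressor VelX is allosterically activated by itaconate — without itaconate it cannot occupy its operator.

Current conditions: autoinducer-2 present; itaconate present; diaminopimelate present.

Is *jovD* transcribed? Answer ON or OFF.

ON

Diaminopimelate is present, so WexU is inactive.
Autoinducer-2 is present, so HolA is active.
No repressor is bound and HolA is active, so *lomF* is transcribed.
So LomF is produced and active.
Itaconate is present, so VelX is active.
With repressor VelX bound, *irpB* is not transcribed.
So IrpB is not produced.
With repressor LomF bound, *lomG* is not transcribed.
So LomG is not produced.
Required activator LomG is absent, so *kulH* is not transcribed.
So KulH is not produced.
Required activator KulH is absent, so *vorX* is not transcribed.
So VorX is not produced.
With no repressor bound, *jovD* is transcribed.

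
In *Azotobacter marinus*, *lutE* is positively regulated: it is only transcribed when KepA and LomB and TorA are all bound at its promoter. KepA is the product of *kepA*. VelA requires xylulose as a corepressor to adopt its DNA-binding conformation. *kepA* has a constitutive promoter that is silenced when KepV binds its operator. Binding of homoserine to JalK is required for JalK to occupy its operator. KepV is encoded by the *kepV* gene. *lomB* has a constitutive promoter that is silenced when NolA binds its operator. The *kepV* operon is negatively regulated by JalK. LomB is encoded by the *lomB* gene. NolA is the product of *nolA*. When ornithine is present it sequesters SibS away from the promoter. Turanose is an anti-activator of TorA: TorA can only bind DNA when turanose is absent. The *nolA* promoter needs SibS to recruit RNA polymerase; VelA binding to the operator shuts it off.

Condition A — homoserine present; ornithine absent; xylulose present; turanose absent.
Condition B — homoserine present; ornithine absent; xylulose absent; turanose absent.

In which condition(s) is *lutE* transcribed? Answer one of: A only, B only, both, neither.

A only

Condition A:
Homoserine is present, so JalK is active.
With repressor JalK bound, *kepV* is not transcribed.
So KepV is not produced.
With no repressor bound, *kepA* is transcribed.
So KepA is produced and active.
Ornithine is absent, so SibS is active.
Xylulose is present, so VelA is active.
With repressor VelA bound, *nolA* is not transcribed.
So NolA is not produced.
With no repressor bound, *lomB* is transcribed.
So LomB is produced and active.
Turanose is absent, so TorA is active.
No repressor is bound and KepA and LomB and TorA are active, so *lutE* is transcribed.
→ *lutE* is ON in A.
Condition B:
Homoserine is present, so JalK is active.
With repressor JalK bound, *kepV* is not transcribed.
So KepV is not produced.
With no repressor bound, *kepA* is transcribed.
So KepA is produced and active.
Ornithine is absent, so SibS is active.
Xylulose is absent, so VelA is inactive.
No repressor is bound and SibS is active, so *nolA* is transcribed.
So NolA is produced and active.
With repressor NolA bound, *lomB* is not transcribed.
So LomB is not produced.
Turanose is absent, so TorA is active.
Required activator LomB is absent, so *lutE* is not transcribed.
→ *lutE* is OFF in B.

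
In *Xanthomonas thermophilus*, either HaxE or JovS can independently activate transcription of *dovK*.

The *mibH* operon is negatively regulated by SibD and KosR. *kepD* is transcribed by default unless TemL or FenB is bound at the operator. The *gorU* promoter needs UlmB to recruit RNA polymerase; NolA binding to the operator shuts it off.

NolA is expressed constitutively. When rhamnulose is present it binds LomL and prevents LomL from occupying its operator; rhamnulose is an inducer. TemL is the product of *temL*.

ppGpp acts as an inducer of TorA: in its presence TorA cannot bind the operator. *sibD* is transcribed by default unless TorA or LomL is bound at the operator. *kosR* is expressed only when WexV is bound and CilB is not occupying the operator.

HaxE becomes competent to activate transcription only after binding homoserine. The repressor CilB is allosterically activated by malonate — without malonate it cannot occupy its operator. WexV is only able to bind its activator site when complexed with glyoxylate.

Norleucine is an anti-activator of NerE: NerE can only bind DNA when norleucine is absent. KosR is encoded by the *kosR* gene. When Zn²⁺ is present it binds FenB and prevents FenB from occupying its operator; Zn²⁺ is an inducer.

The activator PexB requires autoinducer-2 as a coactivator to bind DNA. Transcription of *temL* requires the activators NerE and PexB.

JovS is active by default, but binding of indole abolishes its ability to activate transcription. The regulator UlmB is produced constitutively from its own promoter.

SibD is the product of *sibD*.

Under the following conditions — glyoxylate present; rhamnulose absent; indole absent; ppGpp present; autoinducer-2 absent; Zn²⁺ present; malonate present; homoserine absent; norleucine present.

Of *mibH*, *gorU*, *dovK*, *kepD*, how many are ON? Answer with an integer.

ppGpp is present, so TorA is inactive.
Rhamnulose is absent, so LomL is active.
With repressor LomL bound, *sibD* is not transcribed.
So SibD is not produced.
Glyoxylate is present, so WexV is active.
Malonate is present, so CilB is active.
With repressor CilB bound, *kosR* is not transcribed.
So KosR is not produced.
With no repressor bound, *mibH* is transcribed.
→ *mibH* is ON.
NolA is produced constitutively and is active.
UlmB is produced constitutively and is active.
With repressor NolA bound, *gorU* is not transcribed.
→ *gorU* is OFF.
Homoserine is absent, so HaxE is inactive.
Indole is absent, so JovS is active.
Activator JovS is present, so *dovK* is transcribed.
→ *dovK* is ON.
Norleucine is present, so NerE is inactive.
Autoinducer-2 is absent, so PexB is inactive.
Required activator NerE is absent, so *temL* is not transcribed.
So TemL is not produced.
Zn²⁺ is present, so FenB is inactive.
With no repressor bound, *kepD* is transcribed.
→ *kepD* is ON.
3 of the 4 genes are transcribed.

3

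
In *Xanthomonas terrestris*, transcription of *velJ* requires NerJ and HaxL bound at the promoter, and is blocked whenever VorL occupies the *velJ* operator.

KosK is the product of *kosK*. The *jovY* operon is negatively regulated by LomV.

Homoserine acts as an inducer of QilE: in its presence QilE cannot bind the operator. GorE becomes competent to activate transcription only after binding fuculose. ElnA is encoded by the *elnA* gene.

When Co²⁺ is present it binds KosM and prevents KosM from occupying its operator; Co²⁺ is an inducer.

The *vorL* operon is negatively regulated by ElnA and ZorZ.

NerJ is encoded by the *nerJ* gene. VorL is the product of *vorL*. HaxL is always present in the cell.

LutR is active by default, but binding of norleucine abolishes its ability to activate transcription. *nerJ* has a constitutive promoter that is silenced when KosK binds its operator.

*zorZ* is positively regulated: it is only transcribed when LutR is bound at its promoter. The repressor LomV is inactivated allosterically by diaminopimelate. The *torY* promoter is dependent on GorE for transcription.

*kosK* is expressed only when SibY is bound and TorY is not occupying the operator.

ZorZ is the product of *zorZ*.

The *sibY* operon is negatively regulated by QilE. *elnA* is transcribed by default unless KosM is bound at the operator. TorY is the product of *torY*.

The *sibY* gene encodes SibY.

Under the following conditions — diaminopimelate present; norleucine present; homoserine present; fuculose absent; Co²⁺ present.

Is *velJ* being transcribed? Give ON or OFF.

OFF

Fuculose is absent, so GorE is inactive.
Required activator GorE is absent, so *torY* is not transcribed.
So TorY is not produced.
Homoserine is present, so QilE is inactive.
With no repressor bound, *sibY* is transcribed.
So SibY is produced and active.
No repressor is bound and SibY is active, so *kosK* is transcribed.
So KosK is produced and active.
With repressor KosK bound, *nerJ* is not transcribed.
So NerJ is not produced.
Co²⁺ is present, so KosM is inactive.
With no repressor bound, *elnA* is transcribed.
So ElnA is produced and active.
Norleucine is present, so LutR is inactive.
Required activator LutR is absent, so *zorZ* is not transcribed.
So ZorZ is not produced.
With repressor ElnA bound, *vorL* is not transcribed.
So VorL is not produced.
HaxL is produced constitutively and is active.
Required activator NerJ is absent, so *velJ* is not transcribed.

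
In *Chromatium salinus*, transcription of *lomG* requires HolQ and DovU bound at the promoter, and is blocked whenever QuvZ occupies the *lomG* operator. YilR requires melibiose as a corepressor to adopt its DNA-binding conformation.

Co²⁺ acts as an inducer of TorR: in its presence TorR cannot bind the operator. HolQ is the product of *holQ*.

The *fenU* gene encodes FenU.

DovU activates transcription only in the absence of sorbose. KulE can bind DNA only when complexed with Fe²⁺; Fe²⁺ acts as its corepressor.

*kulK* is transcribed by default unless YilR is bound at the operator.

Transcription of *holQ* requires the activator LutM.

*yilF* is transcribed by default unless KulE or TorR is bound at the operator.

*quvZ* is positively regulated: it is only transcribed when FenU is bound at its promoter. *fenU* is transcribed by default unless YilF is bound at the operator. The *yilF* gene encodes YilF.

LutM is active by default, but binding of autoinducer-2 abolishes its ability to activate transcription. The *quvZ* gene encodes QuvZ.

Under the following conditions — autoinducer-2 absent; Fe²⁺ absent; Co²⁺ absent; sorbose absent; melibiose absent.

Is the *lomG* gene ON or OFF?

OFF

Autoinducer-2 is absent, so LutM is active.
No repressor is bound and LutM is active, so *holQ* is transcribed.
So HolQ is produced and active.
Fe²⁺ is absent, so KulE is inactive.
Co²⁺ is absent, so TorR is active.
With repressor TorR bound, *yilF* is not transcribed.
So YilF is not produced.
With no repressor bound, *fenU* is transcribed.
So FenU is produced and active.
No repressor is bound and FenU is active, so *quvZ* is transcribed.
So QuvZ is produced and active.
Sorbose is absent, so DovU is active.
With repressor QuvZ bound, *lomG* is not transcribed.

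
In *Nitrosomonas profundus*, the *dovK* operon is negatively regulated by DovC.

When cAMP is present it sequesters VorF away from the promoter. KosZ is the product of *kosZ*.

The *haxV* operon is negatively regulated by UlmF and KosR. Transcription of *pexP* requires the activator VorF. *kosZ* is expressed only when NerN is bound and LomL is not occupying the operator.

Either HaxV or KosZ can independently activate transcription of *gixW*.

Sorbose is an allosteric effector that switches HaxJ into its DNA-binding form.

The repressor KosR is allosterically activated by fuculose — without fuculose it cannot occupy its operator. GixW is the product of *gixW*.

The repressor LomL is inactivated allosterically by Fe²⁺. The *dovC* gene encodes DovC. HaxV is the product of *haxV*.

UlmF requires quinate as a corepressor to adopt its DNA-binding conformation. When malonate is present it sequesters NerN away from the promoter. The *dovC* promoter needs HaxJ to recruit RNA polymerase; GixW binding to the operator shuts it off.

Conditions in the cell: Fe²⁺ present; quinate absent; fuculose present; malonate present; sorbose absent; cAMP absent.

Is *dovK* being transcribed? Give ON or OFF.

ON

Quinate is absent, so UlmF is inactive.
Fuculose is present, so KosR is active.
With repressor KosR bound, *haxV* is not transcribed.
So HaxV is not produced.
Malonate is present, so NerN is inactive.
Fe²⁺ is present, so LomL is inactive.
Required activator NerN is absent, so *kosZ* is not transcribed.
So KosZ is not produced.
No activator is available at the *gixW* promoter, so *gixW* is not transcribed.
So GixW is not produced.
Sorbose is absent, so HaxJ is inactive.
Required activator HaxJ is absent, so *dovC* is not transcribed.
So DovC is not produced.
With no repressor bound, *dovK* is transcribed.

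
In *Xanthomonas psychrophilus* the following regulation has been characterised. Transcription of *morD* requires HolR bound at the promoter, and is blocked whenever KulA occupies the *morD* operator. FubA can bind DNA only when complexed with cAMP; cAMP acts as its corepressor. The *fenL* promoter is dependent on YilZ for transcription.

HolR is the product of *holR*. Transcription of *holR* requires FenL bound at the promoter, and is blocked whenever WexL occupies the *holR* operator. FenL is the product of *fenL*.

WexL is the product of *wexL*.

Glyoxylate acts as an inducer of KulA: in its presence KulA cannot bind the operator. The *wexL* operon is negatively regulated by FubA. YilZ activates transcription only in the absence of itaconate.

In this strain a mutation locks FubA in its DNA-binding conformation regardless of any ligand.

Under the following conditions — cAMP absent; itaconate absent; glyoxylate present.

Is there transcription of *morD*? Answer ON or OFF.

ON

FubA is constitutively active in this strain.
With repressor FubA bound, *wexL* is not transcribed.
So WexL is not produced.
Itaconate is absent, so YilZ is active.
No repressor is bound and YilZ is active, so *fenL* is transcribed.
So FenL is produced and active.
No repressor is bound and FenL is active, so *holR* is transcribed.
So HolR is produced and active.
Glyoxylate is present, so KulA is inactive.
No repressor is bound and HolR is active, so *morD* is transcribed.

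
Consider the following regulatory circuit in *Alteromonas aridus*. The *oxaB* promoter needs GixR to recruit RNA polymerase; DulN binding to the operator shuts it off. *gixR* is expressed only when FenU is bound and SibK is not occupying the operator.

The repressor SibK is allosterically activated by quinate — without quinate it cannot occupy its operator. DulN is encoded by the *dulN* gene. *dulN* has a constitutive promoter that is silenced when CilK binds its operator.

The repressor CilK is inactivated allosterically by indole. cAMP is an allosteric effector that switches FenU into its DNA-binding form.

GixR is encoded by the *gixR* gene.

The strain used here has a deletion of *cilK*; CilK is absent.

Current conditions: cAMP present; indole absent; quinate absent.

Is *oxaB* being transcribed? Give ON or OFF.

Quinate is absent, so SibK is inactive.
cAMP is present, so FenU is active.
No repressor is bound and FenU is active, so *gixR* is transcribed.
So GixR is produced and active.
CilK is non-functional in this strain, so it has no effect.
With no repressor bound, *dulN* is transcribed.
So DulN is produced and active.
With repressor DulN bound, *oxaB* is not transcribed.

OFF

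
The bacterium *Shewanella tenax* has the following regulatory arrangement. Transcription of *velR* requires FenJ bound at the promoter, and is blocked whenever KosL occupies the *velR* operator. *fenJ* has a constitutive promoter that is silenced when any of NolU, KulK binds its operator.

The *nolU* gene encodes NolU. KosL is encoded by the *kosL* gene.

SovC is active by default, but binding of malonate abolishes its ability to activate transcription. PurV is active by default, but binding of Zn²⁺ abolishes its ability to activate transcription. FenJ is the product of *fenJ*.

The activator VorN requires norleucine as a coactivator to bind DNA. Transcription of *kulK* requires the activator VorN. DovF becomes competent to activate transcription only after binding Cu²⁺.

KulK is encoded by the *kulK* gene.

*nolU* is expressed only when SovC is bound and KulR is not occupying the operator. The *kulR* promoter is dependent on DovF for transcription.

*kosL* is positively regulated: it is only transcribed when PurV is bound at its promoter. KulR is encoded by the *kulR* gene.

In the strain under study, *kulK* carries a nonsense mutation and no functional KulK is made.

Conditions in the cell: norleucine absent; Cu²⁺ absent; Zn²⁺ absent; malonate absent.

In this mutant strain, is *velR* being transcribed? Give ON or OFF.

OFF

Zn²⁺ is absent, so PurV is active.
No repressor is bound and PurV is active, so *kosL* is transcribed.
So KosL is produced and active.
Malonate is absent, so SovC is active.
Cu²⁺ is absent, so DovF is inactive.
Required activator DovF is absent, so *kulR* is not transcribed.
So KulR is not produced.
No repressor is bound and SovC is active, so *nolU* is transcribed.
So NolU is produced and active.
KulK is non-functional in this strain, so it has no effect.
With repressor NolU bound, *fenJ* is not transcribed.
So FenJ is not produced.
With repressor KosL bound, *velR* is not transcribed.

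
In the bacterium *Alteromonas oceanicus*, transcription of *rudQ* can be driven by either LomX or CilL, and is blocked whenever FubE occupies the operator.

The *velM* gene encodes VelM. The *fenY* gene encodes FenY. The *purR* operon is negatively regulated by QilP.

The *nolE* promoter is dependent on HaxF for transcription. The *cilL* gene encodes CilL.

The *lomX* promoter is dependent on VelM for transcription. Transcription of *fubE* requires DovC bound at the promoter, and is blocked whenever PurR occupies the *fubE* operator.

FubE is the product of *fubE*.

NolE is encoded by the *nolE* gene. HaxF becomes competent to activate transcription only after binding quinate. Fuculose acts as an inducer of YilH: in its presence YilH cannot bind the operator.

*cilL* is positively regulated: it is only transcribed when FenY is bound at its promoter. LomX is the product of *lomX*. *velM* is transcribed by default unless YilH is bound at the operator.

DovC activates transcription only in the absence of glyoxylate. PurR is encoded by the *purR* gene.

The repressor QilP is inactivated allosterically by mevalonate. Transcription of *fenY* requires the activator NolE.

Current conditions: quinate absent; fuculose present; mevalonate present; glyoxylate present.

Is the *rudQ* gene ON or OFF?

ON

Fuculose is present, so YilH is inactive.
With no repressor bound, *velM* is transcribed.
So VelM is produced and active.
No repressor is bound and VelM is active, so *lomX* is transcribed.
So LomX is produced and active.
Quinate is absent, so HaxF is inactive.
Required activator HaxF is absent, so *nolE* is not transcribed.
So NolE is not produced.
Required activator NolE is absent, so *fenY* is not transcribed.
So FenY is not produced.
Required activator FenY is absent, so *cilL* is not transcribed.
So CilL is not produced.
Glyoxylate is present, so DovC is inactive.
Mevalonate is present, so QilP is inactive.
With no repressor bound, *purR* is transcribed.
So PurR is produced and active.
With repressor PurR bound, *fubE* is not transcribed.
So FubE is not produced.
Activator LomX is present, so *rudQ* is transcribed.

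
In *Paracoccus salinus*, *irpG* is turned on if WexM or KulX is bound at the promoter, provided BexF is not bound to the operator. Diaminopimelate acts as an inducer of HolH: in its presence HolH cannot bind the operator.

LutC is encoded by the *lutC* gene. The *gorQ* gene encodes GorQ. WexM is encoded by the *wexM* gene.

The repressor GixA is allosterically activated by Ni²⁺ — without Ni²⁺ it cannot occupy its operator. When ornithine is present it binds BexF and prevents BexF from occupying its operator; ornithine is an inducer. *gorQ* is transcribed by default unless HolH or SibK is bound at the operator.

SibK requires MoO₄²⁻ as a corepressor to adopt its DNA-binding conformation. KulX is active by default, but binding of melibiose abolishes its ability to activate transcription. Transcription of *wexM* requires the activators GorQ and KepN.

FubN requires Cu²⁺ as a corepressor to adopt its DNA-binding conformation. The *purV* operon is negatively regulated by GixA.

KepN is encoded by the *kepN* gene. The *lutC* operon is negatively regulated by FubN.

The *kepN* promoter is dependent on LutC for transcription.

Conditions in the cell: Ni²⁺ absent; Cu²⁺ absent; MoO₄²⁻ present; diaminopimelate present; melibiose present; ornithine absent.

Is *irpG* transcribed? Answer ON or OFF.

OFF

Ornithine is absent, so BexF is active.
Diaminopimelate is present, so HolH is inactive.
MoO₄²⁻ is present, so SibK is active.
With repressor SibK bound, *gorQ* is not transcribed.
So GorQ is not produced.
Cu²⁺ is absent, so FubN is inactive.
With no repressor bound, *lutC* is transcribed.
So LutC is produced and active.
No repressor is bound and LutC is active, so *kepN* is transcribed.
So KepN is produced and active.
Required activator GorQ is absent, so *wexM* is not transcribed.
So WexM is not produced.
Melibiose is present, so KulX is inactive.
With repressor BexF bound, *irpG* is not transcribed.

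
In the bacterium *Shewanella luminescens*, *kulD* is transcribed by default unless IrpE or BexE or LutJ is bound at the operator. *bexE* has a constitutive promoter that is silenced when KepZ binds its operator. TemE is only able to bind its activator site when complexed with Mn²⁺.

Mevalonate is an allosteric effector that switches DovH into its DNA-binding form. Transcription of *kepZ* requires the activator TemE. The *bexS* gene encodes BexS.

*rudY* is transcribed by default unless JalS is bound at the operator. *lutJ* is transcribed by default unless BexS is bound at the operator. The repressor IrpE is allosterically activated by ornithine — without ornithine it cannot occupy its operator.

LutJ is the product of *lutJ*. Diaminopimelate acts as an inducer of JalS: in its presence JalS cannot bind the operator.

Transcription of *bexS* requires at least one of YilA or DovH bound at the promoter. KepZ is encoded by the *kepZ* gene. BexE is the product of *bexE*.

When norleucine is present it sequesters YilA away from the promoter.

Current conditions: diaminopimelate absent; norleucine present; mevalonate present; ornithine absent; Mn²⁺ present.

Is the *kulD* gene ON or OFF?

Ornithine is absent, so IrpE is inactive.
Mn²⁺ is present, so TemE is active.
No repressor is bound and TemE is active, so *kepZ* is transcribed.
So KepZ is produced and active.
With repressor KepZ bound, *bexE* is not transcribed.
So BexE is not produced.
Norleucine is present, so YilA is inactive.
Mevalonate is present, so DovH is active.
Activator DovH is present, so *bexS* is transcribed.
So BexS is produced and active.
With repressor BexS bound, *lutJ* is not transcribed.
So LutJ is not produced.
With no repressor bound, *kulD* is transcribed.

ON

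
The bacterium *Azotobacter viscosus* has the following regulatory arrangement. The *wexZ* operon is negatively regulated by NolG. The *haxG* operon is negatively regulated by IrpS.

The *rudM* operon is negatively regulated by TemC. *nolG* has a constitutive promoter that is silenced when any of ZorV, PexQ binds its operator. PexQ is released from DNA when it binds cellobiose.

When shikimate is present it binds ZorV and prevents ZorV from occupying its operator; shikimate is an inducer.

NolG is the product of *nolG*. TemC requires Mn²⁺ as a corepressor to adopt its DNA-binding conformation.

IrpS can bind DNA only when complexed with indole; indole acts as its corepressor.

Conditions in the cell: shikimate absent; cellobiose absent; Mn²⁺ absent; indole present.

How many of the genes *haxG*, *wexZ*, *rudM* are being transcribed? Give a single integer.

Indole is present, so IrpS is active.
With repressor IrpS bound, *haxG* is not transcribed.
→ *haxG* is OFF.
Shikimate is absent, so ZorV is active.
Cellobiose is absent, so PexQ is active.
With repressor ZorV bound, *nolG* is not transcribed.
So NolG is not produced.
With no repressor bound, *wexZ* is transcribed.
→ *wexZ* is ON.
Mn²⁺ is absent, so TemC is inactive.
With no repressor bound, *rudM* is transcribed.
→ *rudM* is ON.
2 of the 3 genes are transcribed.

2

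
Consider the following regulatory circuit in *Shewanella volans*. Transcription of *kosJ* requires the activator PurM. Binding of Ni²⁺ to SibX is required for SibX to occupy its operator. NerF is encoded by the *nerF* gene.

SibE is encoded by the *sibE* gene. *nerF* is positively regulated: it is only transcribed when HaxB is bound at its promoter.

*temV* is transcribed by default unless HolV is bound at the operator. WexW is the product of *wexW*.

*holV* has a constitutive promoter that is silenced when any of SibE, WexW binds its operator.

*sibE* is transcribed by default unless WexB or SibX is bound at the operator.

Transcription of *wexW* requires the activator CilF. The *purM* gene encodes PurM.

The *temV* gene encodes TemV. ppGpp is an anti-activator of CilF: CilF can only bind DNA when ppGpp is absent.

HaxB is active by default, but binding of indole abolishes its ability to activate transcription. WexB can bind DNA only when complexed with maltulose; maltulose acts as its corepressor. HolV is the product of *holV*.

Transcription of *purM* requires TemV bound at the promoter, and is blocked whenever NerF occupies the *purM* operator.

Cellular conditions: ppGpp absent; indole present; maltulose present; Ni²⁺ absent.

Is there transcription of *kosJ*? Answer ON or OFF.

ON

Maltulose is present, so WexB is active.
Ni²⁺ is absent, so SibX is inactive.
With repressor WexB bound, *sibE* is not transcribed.
So SibE is not produced.
ppGpp is absent, so CilF is active.
No repressor is bound and CilF is active, so *wexW* is transcribed.
So WexW is produced and active.
With repressor WexW bound, *holV* is not transcribed.
So HolV is not produced.
With no repressor bound, *temV* is transcribed.
So TemV is produced and active.
Indole is present, so HaxB is inactive.
Required activator HaxB is absent, so *nerF* is not transcribed.
So NerF is not produced.
No repressor is bound and TemV is active, so *purM* is transcribed.
So PurM is produced and active.
No repressor is bound and PurM is active, so *kosJ* is transcribed.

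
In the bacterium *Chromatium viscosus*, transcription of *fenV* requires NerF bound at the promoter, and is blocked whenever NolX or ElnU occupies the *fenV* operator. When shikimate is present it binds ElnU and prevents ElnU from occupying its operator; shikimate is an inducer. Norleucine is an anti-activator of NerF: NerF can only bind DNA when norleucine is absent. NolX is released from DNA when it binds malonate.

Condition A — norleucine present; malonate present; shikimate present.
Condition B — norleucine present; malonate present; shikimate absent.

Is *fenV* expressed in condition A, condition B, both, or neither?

neither

Condition A:
Norleucine is present, so NerF is inactive.
Malonate is present, so NolX is inactive.
Shikimate is present, so ElnU is inactive.
Required activator NerF is absent, so *fenV* is not transcribed.
→ *fenV* is OFF in A.
Condition B:
Norleucine is present, so NerF is inactive.
Malonate is present, so NolX is inactive.
Shikimate is absent, so ElnU is active.
With repressor ElnU bound, *fenV* is not transcribed.
→ *fenV* is OFF in B.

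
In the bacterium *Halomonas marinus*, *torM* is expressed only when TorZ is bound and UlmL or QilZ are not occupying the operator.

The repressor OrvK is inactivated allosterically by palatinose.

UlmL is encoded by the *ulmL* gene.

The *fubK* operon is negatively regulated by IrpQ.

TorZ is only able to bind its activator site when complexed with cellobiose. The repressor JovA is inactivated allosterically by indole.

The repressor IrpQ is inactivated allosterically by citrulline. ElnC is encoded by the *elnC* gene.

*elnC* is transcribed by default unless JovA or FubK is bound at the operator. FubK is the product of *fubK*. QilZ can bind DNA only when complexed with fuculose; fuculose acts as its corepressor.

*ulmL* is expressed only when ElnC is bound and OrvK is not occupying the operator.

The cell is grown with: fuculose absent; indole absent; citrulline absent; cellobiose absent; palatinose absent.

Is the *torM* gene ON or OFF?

Palatinose is absent, so OrvK is active.
Indole is absent, so JovA is active.
Citrulline is absent, so IrpQ is active.
With repressor IrpQ bound, *fubK* is not transcribed.
So FubK is not produced.
With repressor JovA bound, *elnC* is not transcribed.
So ElnC is not produced.
With repressor OrvK bound, *ulmL* is not transcribed.
So UlmL is not produced.
Cellobiose is absent, so TorZ is inactive.
Fuculose is absent, so QilZ is inactive.
Required activator TorZ is absent, so *torM* is not transcribed.

OFF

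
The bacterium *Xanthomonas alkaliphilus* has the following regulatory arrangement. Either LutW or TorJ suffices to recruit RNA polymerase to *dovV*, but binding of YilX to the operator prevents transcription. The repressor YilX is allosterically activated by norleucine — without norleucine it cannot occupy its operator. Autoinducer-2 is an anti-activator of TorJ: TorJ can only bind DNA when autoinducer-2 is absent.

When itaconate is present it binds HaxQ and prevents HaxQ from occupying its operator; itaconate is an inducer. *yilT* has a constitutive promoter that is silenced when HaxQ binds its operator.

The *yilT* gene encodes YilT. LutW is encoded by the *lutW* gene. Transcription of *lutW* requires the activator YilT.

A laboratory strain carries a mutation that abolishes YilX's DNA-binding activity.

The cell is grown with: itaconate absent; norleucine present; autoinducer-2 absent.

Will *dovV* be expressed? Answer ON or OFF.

Itaconate is absent, so HaxQ is active.
With repressor HaxQ bound, *yilT* is not transcribed.
So YilT is not produced.
Required activator YilT is absent, so *lutW* is not transcribed.
So LutW is not produced.
Autoinducer-2 is absent, so TorJ is active.
YilX is non-functional in this strain, so it has no effect.
Activator TorJ is present, so *dovV* is transcribed.

ON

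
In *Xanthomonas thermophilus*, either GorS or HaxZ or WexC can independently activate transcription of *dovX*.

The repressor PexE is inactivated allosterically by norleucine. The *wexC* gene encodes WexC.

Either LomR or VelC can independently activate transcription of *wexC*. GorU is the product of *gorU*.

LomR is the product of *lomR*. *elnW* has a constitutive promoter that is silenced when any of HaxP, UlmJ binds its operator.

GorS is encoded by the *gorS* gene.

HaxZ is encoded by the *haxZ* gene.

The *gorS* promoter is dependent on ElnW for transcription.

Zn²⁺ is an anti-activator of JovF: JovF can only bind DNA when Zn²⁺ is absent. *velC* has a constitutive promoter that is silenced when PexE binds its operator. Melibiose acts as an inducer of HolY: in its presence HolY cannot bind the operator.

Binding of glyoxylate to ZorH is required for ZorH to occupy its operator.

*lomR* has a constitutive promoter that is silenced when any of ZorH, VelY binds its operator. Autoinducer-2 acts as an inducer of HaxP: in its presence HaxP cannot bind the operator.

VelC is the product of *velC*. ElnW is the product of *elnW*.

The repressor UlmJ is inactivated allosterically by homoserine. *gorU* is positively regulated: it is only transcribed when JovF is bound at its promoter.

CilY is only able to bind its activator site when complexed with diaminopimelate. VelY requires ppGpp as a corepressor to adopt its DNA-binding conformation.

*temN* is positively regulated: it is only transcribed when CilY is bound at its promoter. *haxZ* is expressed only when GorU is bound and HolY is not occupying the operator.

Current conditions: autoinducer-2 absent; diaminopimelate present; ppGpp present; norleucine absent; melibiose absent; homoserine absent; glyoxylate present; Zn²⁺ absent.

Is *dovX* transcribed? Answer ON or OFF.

OFF

Autoinducer-2 is absent, so HaxP is active.
Homoserine is absent, so UlmJ is active.
With repressor HaxP bound, *elnW* is not transcribed.
So ElnW is not produced.
Required activator ElnW is absent, so *gorS* is not transcribed.
So GorS is not produced.
Melibiose is absent, so HolY is active.
Zn²⁺ is absent, so JovF is active.
No repressor is bound and JovF is active, so *gorU* is transcribed.
So GorU is produced and active.
With repressor HolY bound, *haxZ* is not transcribed.
So HaxZ is not produced.
Glyoxylate is present, so ZorH is active.
ppGpp is present, so VelY is active.
With repressor ZorH bound, *lomR* is not transcribed.
So LomR is not produced.
Norleucine is absent, so PexE is active.
With repressor PexE bound, *velC* is not transcribed.
So VelC is not produced.
No activator is available at the *wexC* promoter, so *wexC* is not transcribed.
So WexC is not produced.
No activator is available at the *dovX* promoter, so *dovX* is not transcribed.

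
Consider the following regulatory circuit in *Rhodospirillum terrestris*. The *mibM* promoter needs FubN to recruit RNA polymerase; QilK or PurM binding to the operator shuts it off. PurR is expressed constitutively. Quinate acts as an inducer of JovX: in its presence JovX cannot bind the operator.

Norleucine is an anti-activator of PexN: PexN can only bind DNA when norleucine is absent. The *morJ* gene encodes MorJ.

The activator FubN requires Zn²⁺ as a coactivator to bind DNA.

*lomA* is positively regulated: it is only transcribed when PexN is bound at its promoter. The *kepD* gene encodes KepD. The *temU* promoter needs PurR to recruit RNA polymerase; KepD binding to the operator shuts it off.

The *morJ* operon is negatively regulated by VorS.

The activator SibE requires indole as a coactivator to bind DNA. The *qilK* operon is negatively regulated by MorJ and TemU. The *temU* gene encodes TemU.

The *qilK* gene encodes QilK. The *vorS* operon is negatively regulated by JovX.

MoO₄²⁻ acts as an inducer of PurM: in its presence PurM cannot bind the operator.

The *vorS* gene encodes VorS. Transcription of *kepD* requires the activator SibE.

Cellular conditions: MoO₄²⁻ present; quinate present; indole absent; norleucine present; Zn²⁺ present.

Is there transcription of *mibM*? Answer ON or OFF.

ON

Zn²⁺ is present, so FubN is active.
Quinate is present, so JovX is inactive.
With no repressor bound, *vorS* is transcribed.
So VorS is produced and active.
With repressor VorS bound, *morJ* is not transcribed.
So MorJ is not produced.
PurR is produced constitutively and is active.
Indole is absent, so SibE is inactive.
Required activator SibE is absent, so *kepD* is not transcribed.
So KepD is not produced.
No repressor is bound and PurR is active, so *temU* is transcribed.
So TemU is produced and active.
With repressor TemU bound, *qilK* is not transcribed.
So QilK is not produced.
MoO₄²⁻ is present, so PurM is inactive.
No repressor is bound and FubN is active, so *mibM* is transcribed.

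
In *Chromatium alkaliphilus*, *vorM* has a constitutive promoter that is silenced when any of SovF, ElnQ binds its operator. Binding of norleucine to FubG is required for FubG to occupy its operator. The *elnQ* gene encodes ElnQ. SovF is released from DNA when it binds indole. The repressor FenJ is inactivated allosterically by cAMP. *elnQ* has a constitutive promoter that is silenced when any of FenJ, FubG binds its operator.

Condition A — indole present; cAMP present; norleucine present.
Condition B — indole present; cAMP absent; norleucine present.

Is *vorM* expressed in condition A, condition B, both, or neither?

Condition A:
Indole is present, so SovF is inactive.
cAMP is present, so FenJ is inactive.
Norleucine is present, so FubG is active.
With repressor FubG bound, *elnQ* is not transcribed.
So ElnQ is not produced.
With no repressor bound, *vorM* is transcribed.
→ *vorM* is ON in A.
Condition B:
Indole is present, so SovF is inactive.
cAMP is absent, so FenJ is active.
Norleucine is present, so FubG is active.
With repressor FenJ bound, *elnQ* is not transcribed.
So ElnQ is not produced.
With no repressor bound, *vorM* is transcribed.
→ *vorM* is ON in B.

both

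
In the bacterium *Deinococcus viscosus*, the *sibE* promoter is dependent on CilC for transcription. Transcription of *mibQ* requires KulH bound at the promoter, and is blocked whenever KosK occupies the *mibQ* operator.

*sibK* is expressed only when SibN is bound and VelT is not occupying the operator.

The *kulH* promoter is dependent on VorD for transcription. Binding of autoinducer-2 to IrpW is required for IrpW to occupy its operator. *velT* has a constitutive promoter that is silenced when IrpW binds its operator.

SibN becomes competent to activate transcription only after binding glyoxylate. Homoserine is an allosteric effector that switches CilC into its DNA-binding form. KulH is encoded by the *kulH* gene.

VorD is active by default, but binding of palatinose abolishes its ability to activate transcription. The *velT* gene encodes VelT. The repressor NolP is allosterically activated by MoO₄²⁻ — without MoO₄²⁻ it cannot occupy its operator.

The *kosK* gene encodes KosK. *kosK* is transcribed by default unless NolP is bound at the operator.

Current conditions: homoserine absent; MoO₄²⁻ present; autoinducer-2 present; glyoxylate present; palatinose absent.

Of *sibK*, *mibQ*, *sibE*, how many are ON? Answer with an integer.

2

Autoinducer-2 is present, so IrpW is active.
With repressor IrpW bound, *velT* is not transcribed.
So VelT is not produced.
Glyoxylate is present, so SibN is active.
No repressor is bound and SibN is active, so *sibK* is transcribed.
→ *sibK* is ON.
MoO₄²⁻ is present, so NolP is active.
With repressor NolP bound, *kosK* is not transcribed.
So KosK is not produced.
Palatinose is absent, so VorD is active.
No repressor is bound and VorD is active, so *kulH* is transcribed.
So KulH is produced and active.
No repressor is bound and KulH is active, so *mibQ* is transcribed.
→ *mibQ* is ON.
Homoserine is absent, so CilC is inactive.
Required activator CilC is absent, so *sibE* is not transcribed.
→ *sibE* is OFF.
2 of the 3 genes are transcribed.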